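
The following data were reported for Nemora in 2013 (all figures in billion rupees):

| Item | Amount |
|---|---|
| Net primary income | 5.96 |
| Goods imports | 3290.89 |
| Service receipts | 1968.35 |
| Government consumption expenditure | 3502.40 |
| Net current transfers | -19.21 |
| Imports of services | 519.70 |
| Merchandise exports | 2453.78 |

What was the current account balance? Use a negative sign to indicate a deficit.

598.29

Goods balance = 2453.78 - 3290.89 = -837.11
Services balance = 1968.35 - 519.70 = 1448.65
Trade balance (goods + services) = -837.11 + 1448.65 = 611.54
Net primary income = 5.96
Net secondary income = -19.21
Current account = 611.54 + 5.96 + (-19.21) = 598.29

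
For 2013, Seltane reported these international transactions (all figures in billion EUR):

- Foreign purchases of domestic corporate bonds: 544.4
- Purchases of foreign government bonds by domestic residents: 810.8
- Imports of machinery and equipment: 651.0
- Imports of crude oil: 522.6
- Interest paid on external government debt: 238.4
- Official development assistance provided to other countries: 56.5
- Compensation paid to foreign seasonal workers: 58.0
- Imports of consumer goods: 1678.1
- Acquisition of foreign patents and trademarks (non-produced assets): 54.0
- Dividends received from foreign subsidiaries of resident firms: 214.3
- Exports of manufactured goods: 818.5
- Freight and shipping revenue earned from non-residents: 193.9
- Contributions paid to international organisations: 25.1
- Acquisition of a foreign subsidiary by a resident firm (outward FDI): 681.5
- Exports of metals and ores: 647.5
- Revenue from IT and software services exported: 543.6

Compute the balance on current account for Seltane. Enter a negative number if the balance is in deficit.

-811.9

Goods: 647.5 - 651.0 - 1678.1 - 522.6 + 818.5 = -1385.7
Services: 193.9 + 543.6 = 737.5
Primary income: -238.4 - 58.0 + 214.3 = -82.1
Secondary income: -56.5 - 25.1 = -81.6
Current account = (-1385.7) + 737.5 + (-82.1) + (-81.6) = -811.9
(Excluded from the current account — financial account: foreign purchases of domestic corporate bonds 544.4, purchases of foreign government bonds by domestic residents 810.8, acquisition of a foreign subsidiary by a resident firm (outward FDI) 681.5; capital account: acquisition of foreign patents and trademarks (non-produced assets) 54.0.)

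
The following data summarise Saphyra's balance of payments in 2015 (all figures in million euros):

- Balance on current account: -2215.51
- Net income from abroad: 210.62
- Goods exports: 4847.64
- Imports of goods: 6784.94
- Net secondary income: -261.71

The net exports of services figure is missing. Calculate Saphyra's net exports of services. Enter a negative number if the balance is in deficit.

-227.12

Current account = goods balance + services balance + net primary income + net secondary income
Sum of the known components = -1988.39
Net exports of services = CA - (known components) = -2215.51 - (-1988.39) = -227.12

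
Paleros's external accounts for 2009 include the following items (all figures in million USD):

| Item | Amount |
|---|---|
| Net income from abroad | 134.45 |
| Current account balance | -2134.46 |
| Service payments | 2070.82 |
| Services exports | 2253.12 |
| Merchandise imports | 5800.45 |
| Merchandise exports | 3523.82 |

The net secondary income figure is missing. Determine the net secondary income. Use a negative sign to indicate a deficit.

Current account = goods balance + services balance + net primary income + net secondary income
Sum of the known components = -1959.88
Net secondary income = CA - (known components) = -2134.46 - (-1959.88) = -174.58

-174.58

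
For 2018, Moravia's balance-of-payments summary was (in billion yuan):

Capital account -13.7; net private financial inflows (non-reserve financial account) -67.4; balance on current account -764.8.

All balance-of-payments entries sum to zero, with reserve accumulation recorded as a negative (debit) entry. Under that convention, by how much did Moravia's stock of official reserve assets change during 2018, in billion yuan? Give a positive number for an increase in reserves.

Official reserve transactions balance = -((-764.8) + (-13.7) + (-67.4)) = 845.9
An accumulation of reserves is recorded as a debit (negative entry), so the change in the stock of reserves is the negative of that balance.
Change in official reserves = -(845.9) = -845.9

-845.9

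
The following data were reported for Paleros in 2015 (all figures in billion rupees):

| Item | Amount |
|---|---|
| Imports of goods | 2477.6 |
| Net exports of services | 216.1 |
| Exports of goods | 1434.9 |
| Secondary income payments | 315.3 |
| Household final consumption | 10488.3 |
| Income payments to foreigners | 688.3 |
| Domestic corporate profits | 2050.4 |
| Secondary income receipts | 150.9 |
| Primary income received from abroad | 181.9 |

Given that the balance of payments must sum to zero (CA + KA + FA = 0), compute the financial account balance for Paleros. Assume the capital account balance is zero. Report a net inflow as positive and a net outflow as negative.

Goods balance = 1434.9 - 2477.6 = -1042.7
Services balance = 216.1
Trade balance (goods + services) = -1042.7 + 216.1 = -826.6
Net primary income = 181.9 - 688.3 = -506.4
Net secondary income = 150.9 - 315.3 = -164.4
Current account = -826.6 + (-506.4) + (-164.4) = -1497.4
Financial account = -(-1497.4) = 1497.4

1497.4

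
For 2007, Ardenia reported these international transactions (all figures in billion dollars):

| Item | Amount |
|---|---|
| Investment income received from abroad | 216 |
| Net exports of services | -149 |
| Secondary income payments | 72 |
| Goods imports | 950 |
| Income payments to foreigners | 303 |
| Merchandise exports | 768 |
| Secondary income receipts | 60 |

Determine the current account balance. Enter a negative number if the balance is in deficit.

Goods balance = 768 - 950 = -182
Services balance = -149
Trade balance (goods + services) = -182 + (-149) = -331
Net primary income = 216 - 303 = -87
Net secondary income = 60 - 72 = -12
Current account = -331 + (-87) + (-12) = -430

-430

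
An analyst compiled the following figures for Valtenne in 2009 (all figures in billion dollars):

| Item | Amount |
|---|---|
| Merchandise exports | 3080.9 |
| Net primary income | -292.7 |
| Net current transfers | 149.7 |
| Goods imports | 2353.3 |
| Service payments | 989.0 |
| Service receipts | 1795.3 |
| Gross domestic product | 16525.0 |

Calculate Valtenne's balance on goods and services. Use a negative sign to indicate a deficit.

1533.9

Goods balance = 3080.9 - 2353.3 = 727.6
Services balance = 1795.3 - 989.0 = 806.3
Trade balance (goods + services) = 727.6 + 806.3 = 1533.9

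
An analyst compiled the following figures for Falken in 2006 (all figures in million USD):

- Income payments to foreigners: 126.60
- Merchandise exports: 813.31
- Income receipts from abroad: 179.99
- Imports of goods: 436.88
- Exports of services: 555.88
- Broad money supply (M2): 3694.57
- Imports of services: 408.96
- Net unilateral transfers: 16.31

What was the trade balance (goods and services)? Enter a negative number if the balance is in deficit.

523.35

Goods balance = 813.31 - 436.88 = 376.43
Services balance = 555.88 - 408.96 = 146.92
Trade balance (goods + services) = 376.43 + 146.92 = 523.35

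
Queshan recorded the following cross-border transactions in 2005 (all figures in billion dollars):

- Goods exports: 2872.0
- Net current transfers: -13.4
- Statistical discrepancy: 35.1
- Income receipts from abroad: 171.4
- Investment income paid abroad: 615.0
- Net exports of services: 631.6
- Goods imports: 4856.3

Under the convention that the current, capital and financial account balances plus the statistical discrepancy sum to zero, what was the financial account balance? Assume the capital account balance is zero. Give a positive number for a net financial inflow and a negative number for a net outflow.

Goods balance = 2872.0 - 4856.3 = -1984.3
Services balance = 631.6
Trade balance (goods + services) = -1984.3 + 631.6 = -1352.7
Net primary income = 171.4 - 615.0 = -443.6
Net secondary income = -13.4
Current account = -1352.7 + (-443.6) + (-13.4) = -1809.7
Financial account = -(-1809.7 + 35.1) = 1774.6

1774.6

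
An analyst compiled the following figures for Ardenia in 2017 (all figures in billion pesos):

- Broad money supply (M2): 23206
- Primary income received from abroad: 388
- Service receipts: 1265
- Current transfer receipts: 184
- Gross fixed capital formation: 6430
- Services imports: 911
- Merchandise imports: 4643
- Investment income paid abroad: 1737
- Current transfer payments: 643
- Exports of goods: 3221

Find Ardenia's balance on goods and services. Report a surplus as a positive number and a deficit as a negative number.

Goods balance = 3221 - 4643 = -1422
Services balance = 1265 - 911 = 354
Trade balance (goods + services) = -1422 + 354 = -1068

-1068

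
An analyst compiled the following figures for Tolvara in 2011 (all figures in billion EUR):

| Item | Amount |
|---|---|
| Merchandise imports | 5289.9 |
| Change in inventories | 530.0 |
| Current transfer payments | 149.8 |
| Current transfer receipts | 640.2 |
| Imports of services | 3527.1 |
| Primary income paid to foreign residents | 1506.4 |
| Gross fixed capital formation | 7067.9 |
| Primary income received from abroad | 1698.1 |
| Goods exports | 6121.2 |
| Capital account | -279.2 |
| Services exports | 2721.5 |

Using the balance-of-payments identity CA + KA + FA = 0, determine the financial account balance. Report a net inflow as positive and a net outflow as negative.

-428.6

Goods balance = 6121.2 - 5289.9 = 831.3
Services balance = 2721.5 - 3527.1 = -805.6
Trade balance (goods + services) = 831.3 + (-805.6) = 25.7
Net primary income = 1698.1 - 1506.4 = 191.7
Net secondary income = 640.2 - 149.8 = 490.4
Current account = 25.7 + 191.7 + 490.4 = 707.8
Financial account = -(707.8 + (-279.2)) = -428.6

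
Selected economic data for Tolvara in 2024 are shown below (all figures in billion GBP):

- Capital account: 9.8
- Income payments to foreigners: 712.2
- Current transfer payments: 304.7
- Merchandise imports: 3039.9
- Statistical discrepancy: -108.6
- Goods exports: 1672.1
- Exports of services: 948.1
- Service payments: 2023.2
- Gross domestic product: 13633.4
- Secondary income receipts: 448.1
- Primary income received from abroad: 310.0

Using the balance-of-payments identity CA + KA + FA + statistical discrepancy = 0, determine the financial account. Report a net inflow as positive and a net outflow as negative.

Goods balance = 1672.1 - 3039.9 = -1367.8
Services balance = 948.1 - 2023.2 = -1075.1
Trade balance (goods + services) = -1367.8 + (-1075.1) = -2442.9
Net primary income = 310.0 - 712.2 = -402.2
Net secondary income = 448.1 - 304.7 = 143.4
Current account = -2442.9 + (-402.2) + 143.4 = -2701.7
Financial account = -(-2701.7 + 9.8 + (-108.6)) = 2800.5

2800.5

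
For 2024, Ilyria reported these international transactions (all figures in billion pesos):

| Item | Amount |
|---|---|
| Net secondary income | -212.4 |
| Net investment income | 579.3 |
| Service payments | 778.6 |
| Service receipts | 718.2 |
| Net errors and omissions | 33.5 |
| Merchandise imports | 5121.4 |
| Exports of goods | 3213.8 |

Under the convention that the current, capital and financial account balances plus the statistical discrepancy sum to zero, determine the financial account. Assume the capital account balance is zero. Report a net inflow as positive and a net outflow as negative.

1567.6

Goods balance = 3213.8 - 5121.4 = -1907.6
Services balance = 718.2 - 778.6 = -60.4
Trade balance (goods + services) = -1907.6 + (-60.4) = -1968.0
Net primary income = 579.3
Net secondary income = -212.4
Current account = -1968.0 + 579.3 + (-212.4) = -1601.1
Financial account = -(-1601.1 + 33.5) = 1567.6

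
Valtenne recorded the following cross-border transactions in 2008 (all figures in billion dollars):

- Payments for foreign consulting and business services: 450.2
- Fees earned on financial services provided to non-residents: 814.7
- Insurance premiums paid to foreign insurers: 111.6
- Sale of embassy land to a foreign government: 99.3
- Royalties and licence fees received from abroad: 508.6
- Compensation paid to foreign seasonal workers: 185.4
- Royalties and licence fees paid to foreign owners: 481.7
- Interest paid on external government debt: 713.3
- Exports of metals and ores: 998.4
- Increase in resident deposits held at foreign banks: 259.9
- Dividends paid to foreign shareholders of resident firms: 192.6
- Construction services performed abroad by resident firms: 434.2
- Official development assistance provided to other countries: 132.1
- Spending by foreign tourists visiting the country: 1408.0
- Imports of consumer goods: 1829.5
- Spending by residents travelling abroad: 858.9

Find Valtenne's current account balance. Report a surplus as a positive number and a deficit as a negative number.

Goods: -1829.5 + 998.4 = -831.1
Services: -111.6 + 1408.0 + 508.6 - 481.7 - 858.9 - 450.2 + 434.2 + 814.7 = 1263.1
Primary income: -192.6 - 185.4 - 713.3 = -1091.3
Secondary income: -132.1
Current account = (-831.1) + 1263.1 + (-1091.3) + (-132.1) = -791.4
(Excluded from the current account — capital account: sale of embassy land to a foreign government 99.3; financial account: increase in resident deposits held at foreign banks 259.9.)

-791.4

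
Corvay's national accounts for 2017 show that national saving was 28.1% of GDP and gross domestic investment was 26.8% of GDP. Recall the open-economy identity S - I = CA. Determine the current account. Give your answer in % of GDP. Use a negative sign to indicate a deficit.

1.3

S - I = CA (net lending to the rest of the world).
CA = S - I = 28.1 - 26.8 = 1.3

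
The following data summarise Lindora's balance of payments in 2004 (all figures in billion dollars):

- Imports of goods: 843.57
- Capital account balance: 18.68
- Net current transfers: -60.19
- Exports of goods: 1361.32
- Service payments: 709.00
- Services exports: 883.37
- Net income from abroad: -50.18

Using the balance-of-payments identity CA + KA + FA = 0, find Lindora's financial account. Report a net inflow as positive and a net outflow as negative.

Goods balance = 1361.32 - 843.57 = 517.75
Services balance = 883.37 - 709.00 = 174.37
Trade balance (goods + services) = 517.75 + 174.37 = 692.12
Net primary income = -50.18
Net secondary income = -60.19
Current account = 692.12 + (-50.18) + (-60.19) = 581.75
Financial account = -(581.75 + 18.68) = -600.43

-600.43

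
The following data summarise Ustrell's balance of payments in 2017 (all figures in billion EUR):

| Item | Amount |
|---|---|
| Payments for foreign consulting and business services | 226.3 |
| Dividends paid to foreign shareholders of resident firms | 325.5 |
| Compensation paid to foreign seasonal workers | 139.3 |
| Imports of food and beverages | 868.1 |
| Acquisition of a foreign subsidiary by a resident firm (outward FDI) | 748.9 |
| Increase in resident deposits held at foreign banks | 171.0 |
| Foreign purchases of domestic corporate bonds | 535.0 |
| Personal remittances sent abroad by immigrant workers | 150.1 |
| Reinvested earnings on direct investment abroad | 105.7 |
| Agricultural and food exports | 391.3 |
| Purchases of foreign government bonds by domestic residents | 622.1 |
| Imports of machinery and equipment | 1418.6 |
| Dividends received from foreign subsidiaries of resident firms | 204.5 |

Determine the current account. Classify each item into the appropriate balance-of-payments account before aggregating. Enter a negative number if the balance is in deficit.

-2426.4

Goods: 391.3 - 1418.6 - 868.1 = -1895.4
Services: -226.3
Primary income: -139.3 + 204.5 + 105.7 - 325.5 = -154.6
Secondary income: -150.1
Current account = (-1895.4) + (-226.3) + (-154.6) + (-150.1) = -2426.4
(Excluded from the current account — financial account: acquisition of a foreign subsidiary by a resident firm (outward FDI) 748.9, increase in resident deposits held at foreign banks 171.0, foreign purchases of domestic corporate bonds 535.0, purchases of foreign government bonds by domestic residents 622.1.)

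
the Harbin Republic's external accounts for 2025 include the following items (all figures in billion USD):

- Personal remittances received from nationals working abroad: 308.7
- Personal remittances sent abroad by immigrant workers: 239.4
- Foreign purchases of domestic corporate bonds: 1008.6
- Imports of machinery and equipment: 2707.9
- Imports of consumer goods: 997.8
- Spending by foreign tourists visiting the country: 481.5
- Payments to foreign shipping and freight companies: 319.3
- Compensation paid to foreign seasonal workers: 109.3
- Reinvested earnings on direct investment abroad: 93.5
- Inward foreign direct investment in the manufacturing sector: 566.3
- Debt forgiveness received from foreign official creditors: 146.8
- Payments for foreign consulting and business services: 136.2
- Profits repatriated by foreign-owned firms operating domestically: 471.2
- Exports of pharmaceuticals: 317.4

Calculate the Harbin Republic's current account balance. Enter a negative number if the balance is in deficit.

Goods: -2707.9 - 997.8 + 317.4 = -3388.3
Services: 481.5 - 319.3 - 136.2 = 26.0
Primary income: -471.2 + 93.5 - 109.3 = -487.0
Secondary income: 308.7 - 239.4 = 69.3
Current account = (-3388.3) + 26.0 + (-487.0) + 69.3 = -3780.0
(Excluded from the current account — financial account: foreign purchases of domestic corporate bonds 1008.6, inward foreign direct investment in the manufacturing sector 566.3; capital account: debt forgiveness received from foreign official creditors 146.8.)

-3780.0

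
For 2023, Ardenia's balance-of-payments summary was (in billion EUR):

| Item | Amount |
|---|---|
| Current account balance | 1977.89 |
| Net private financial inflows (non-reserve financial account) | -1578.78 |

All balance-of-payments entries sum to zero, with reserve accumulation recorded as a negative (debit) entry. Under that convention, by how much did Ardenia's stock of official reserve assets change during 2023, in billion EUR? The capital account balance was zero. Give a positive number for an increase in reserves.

Official reserve transactions balance = -(1977.89 + (-1578.78)) = -399.11
An accumulation of reserves is recorded as a debit (negative entry), so the change in the stock of reserves is the negative of that balance.
Change in official reserves = -(-399.11) = 399.11

399.11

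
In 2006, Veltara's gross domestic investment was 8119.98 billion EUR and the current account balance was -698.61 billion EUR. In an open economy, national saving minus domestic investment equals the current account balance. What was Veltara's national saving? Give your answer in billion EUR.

S - I = CA (net lending to the rest of the world).
S = I + CA = 8119.98 + (-698.61) = 7421.37

7421.37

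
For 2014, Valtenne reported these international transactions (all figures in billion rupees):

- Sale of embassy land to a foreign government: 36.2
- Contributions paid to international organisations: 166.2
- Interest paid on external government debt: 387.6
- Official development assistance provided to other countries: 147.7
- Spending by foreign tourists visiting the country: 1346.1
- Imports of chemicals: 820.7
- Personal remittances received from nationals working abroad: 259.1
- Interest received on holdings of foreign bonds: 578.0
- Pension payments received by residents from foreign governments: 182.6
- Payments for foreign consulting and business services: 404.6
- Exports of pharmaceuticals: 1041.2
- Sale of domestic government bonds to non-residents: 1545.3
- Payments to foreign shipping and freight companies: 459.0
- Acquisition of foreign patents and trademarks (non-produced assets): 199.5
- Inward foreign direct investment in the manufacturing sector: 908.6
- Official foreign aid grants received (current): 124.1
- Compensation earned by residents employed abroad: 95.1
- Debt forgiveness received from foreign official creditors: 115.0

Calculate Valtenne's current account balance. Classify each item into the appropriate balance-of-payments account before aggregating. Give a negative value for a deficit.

Goods: -820.7 + 1041.2 = 220.5
Services: -404.6 + 1346.1 - 459.0 = 482.5
Primary income: -387.6 + 95.1 + 578.0 = 285.5
Secondary income: -166.2 + 259.1 + 182.6 - 147.7 + 124.1 = 251.9
Current account = 220.5 + 482.5 + 285.5 + 251.9 = 1240.4
(Excluded from the current account — capital account: sale of embassy land to a foreign government 36.2, acquisition of foreign patents and trademarks (non-produced assets) 199.5, debt forgiveness received from foreign official creditors 115.0; financial account: sale of domestic government bonds to non-residents 1545.3, inward foreign direct investment in the manufacturing sector 908.6.)

1240.4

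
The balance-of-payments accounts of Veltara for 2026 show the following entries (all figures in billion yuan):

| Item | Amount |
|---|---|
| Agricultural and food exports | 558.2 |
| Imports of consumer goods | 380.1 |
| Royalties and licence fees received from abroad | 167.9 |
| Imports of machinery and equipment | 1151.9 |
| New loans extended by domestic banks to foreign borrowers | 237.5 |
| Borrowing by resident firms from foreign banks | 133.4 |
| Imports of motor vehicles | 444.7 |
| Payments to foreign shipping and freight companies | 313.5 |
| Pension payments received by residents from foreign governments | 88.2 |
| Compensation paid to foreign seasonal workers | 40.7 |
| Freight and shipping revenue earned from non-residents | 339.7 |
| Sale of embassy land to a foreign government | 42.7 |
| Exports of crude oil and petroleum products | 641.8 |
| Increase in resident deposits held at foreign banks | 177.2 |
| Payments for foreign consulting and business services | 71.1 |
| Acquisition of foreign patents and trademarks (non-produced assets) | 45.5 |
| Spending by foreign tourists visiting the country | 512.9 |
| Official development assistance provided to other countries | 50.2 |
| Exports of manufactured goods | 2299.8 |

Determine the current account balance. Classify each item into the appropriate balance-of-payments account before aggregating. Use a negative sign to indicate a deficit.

2156.3

Goods: -380.1 + 641.8 - 1151.9 - 444.7 + 558.2 + 2299.8 = 1523.1
Services: -71.1 - 313.5 + 512.9 + 167.9 + 339.7 = 635.9
Primary income: -40.7
Secondary income: -50.2 + 88.2 = 38.0
Current account = 1523.1 + 635.9 + (-40.7) + 38.0 = 2156.3
(Excluded from the current account — financial account: new loans extended by domestic banks to foreign borrowers 237.5, borrowing by resident firms from foreign banks 133.4, increase in resident deposits held at foreign banks 177.2; capital account: sale of embassy land to a foreign government 42.7, acquisition of foreign patents and trademarks (non-produced assets) 45.5.)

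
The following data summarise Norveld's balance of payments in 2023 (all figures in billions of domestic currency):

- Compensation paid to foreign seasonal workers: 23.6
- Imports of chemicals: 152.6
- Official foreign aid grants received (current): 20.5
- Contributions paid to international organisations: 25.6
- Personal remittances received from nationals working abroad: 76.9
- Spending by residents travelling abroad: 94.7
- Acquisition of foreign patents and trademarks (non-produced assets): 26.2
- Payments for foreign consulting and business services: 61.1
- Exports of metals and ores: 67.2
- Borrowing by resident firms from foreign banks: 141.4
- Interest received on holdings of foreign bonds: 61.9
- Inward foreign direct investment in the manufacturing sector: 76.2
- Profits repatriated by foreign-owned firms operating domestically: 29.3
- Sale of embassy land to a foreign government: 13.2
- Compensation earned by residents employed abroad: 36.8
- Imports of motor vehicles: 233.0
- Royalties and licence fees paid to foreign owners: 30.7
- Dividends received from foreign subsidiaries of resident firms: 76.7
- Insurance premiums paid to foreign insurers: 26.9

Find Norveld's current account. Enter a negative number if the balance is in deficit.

Goods: 67.2 - 152.6 - 233.0 = -318.4
Services: -26.9 - 61.1 - 94.7 - 30.7 = -213.4
Primary income: -29.3 - 23.6 + 36.8 + 76.7 + 61.9 = 122.5
Secondary income: 20.5 - 25.6 + 76.9 = 71.8
Current account = (-318.4) + (-213.4) + 122.5 + 71.8 = -337.5
(Excluded from the current account — capital account: acquisition of foreign patents and trademarks (non-produced assets) 26.2, sale of embassy land to a foreign government 13.2; financial account: borrowing by resident firms from foreign banks 141.4, inward foreign direct investment in the manufacturing sector 76.2.)

-337.5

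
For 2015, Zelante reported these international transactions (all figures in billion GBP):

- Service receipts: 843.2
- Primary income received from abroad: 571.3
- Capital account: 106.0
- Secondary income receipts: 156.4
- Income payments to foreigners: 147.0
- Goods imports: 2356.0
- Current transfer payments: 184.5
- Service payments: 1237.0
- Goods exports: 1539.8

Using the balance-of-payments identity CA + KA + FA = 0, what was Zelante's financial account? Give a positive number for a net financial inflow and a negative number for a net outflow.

707.8

Goods balance = 1539.8 - 2356.0 = -816.2
Services balance = 843.2 - 1237.0 = -393.8
Trade balance (goods + services) = -816.2 + (-393.8) = -1210.0
Net primary income = 571.3 - 147.0 = 424.3
Net secondary income = 156.4 - 184.5 = -28.1
Current account = -1210.0 + 424.3 + (-28.1) = -813.8
Financial account = -(-813.8 + 106.0) = 707.8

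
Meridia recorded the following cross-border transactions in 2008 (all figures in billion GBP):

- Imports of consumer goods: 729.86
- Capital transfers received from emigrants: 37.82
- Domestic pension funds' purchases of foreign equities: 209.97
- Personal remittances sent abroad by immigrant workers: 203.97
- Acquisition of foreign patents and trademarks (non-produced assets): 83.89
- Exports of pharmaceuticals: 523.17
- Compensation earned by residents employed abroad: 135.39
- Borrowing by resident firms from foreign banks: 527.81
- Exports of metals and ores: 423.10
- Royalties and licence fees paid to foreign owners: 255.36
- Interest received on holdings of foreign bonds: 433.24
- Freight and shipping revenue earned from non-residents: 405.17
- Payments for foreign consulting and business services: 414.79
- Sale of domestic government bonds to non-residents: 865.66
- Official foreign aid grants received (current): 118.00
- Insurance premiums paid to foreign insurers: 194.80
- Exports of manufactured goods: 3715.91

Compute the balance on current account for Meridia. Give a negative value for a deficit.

3955.20

Goods: 3715.91 - 729.86 + 523.17 + 423.10 = 3932.32
Services: -414.79 - 194.80 + 405.17 - 255.36 = -459.78
Primary income: 135.39 + 433.24 = 568.63
Secondary income: -203.97 + 118.00 = -85.97
Current account = 3932.32 + (-459.78) + 568.63 + (-85.97) = 3955.20
(Excluded from the current account — capital account: capital transfers received from emigrants 37.82, acquisition of foreign patents and trademarks (non-produced assets) 83.89; financial account: domestic pension funds' purchases of foreign equities 209.97, borrowing by resident firms from foreign banks 527.81, sale of domestic government bonds to non-residents 865.66.)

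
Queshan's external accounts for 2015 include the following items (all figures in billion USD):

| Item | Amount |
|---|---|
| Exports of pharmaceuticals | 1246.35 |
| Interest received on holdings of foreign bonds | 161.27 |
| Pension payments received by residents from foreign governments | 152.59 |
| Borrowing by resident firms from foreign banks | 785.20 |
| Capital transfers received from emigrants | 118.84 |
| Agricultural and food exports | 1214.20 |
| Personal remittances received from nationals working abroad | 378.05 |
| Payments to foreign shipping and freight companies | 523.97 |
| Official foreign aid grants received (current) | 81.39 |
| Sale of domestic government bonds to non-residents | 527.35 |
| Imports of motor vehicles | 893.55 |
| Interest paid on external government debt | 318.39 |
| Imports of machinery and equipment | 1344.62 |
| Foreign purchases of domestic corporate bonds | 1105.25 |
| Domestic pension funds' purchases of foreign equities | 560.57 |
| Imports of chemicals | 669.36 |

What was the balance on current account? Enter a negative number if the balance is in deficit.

Goods: 1214.20 + 1246.35 - 669.36 - 1344.62 - 893.55 = -446.98
Services: -523.97
Primary income: 161.27 - 318.39 = -157.12
Secondary income: 152.59 + 378.05 + 81.39 = 612.03
Current account = (-446.98) + (-523.97) + (-157.12) + 612.03 = -516.04
(Excluded from the current account — financial account: borrowing by resident firms from foreign banks 785.20, sale of domestic government bonds to non-residents 527.35, foreign purchases of domestic corporate bonds 1105.25, domestic pension funds' purchases of foreign equities 560.57; capital account: capital transfers received from emigrants 118.84.)

-516.04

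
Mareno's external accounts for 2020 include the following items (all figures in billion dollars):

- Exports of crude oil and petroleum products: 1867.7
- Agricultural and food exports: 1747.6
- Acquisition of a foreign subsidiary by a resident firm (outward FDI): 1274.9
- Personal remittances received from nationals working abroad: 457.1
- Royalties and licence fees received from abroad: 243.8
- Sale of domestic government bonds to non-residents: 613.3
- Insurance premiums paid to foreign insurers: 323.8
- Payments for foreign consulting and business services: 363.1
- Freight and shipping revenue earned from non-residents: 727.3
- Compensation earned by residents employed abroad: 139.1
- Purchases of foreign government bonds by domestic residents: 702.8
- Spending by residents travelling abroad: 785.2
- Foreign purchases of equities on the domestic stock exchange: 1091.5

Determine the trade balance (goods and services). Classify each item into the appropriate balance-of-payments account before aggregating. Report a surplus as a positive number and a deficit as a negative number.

3114.3

Goods: 1867.7 + 1747.6 = 3615.3
Services: 243.8 - 323.8 - 363.1 - 785.2 + 727.3 = -501.0
Trade balance = 3615.3 + (-501.0) = 3114.3
(Excluded from the trade balance — financial account: acquisition of a foreign subsidiary by a resident firm (outward FDI) 1274.9, sale of domestic government bonds to non-residents 613.3, purchases of foreign government bonds by domestic residents 702.8, foreign purchases of equities on the domestic stock exchange 1091.5; secondary income: personal remittances received from nationals working abroad 457.1; primary income: compensation earned by residents employed abroad 139.1.)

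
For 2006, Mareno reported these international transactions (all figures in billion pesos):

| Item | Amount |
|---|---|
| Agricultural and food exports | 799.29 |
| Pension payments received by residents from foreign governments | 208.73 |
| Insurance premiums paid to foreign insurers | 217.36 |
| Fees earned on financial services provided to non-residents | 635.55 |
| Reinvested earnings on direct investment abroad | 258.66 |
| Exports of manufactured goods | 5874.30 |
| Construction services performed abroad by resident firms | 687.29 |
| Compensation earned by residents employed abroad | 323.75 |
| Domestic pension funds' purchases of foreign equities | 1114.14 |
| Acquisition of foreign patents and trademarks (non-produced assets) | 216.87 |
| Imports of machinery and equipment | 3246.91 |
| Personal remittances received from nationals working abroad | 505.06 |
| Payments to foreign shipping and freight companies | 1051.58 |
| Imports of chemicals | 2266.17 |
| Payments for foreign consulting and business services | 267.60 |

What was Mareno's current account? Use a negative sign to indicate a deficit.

Goods: -3246.91 - 2266.17 + 5874.30 + 799.29 = 1160.51
Services: -267.60 - 217.36 + 687.29 + 635.55 - 1051.58 = -213.70
Primary income: 323.75 + 258.66 = 582.41
Secondary income: 208.73 + 505.06 = 713.79
Current account = 1160.51 + (-213.70) + 582.41 + 713.79 = 2243.01
(Excluded from the current account — financial account: domestic pension funds' purchases of foreign equities 1114.14; capital account: acquisition of foreign patents and trademarks (non-produced assets) 216.87.)

2243.01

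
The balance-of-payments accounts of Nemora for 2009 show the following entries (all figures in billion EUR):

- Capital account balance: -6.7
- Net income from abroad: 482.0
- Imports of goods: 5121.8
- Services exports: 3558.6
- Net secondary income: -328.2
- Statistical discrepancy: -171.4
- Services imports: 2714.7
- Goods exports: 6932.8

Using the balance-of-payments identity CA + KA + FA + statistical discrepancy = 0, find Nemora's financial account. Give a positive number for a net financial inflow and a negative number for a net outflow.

-2630.6

Goods balance = 6932.8 - 5121.8 = 1811.0
Services balance = 3558.6 - 2714.7 = 843.9
Trade balance (goods + services) = 1811.0 + 843.9 = 2654.9
Net primary income = 482.0
Net secondary income = -328.2
Current account = 2654.9 + 482.0 + (-328.2) = 2808.7
Financial account = -(2808.7 + (-6.7) + (-171.4)) = -2630.6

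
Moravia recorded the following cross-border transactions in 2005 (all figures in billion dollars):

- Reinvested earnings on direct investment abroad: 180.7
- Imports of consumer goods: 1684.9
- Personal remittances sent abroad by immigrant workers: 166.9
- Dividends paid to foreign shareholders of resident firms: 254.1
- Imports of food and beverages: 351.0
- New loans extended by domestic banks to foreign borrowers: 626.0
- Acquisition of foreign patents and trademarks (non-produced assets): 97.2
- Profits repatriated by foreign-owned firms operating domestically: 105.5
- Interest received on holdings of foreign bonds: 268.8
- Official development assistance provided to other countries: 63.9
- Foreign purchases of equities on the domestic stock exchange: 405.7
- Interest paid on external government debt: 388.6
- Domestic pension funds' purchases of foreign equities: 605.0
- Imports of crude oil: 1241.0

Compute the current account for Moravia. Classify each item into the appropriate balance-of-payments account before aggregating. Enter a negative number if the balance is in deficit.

Goods: -1241.0 - 1684.9 - 351.0 = -3276.9
Primary income: -388.6 + 268.8 + 180.7 - 105.5 - 254.1 = -298.7
Secondary income: -63.9 - 166.9 = -230.8
Current account = (-3276.9) + (-298.7) + (-230.8) = -3806.4
(Excluded from the current account — financial account: new loans extended by domestic banks to foreign borrowers 626.0, foreign purchases of equities on the domestic stock exchange 405.7, domestic pension funds' purchases of foreign equities 605.0; capital account: acquisition of foreign patents and trademarks (non-produced assets) 97.2.)

-3806.4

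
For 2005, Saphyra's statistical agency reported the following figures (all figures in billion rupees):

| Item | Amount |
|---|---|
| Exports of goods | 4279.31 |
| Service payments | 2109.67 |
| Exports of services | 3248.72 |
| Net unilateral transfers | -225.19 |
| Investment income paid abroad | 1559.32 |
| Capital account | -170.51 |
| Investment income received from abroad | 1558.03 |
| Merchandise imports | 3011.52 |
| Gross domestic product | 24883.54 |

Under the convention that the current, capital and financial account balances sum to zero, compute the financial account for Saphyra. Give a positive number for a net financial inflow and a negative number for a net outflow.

Goods balance = 4279.31 - 3011.52 = 1267.79
Services balance = 3248.72 - 2109.67 = 1139.05
Trade balance (goods + services) = 1267.79 + 1139.05 = 2406.84
Net primary income = 1558.03 - 1559.32 = -1.29
Net secondary income = -225.19
Current account = 2406.84 + (-1.29) + (-225.19) = 2180.36
Financial account = -(2180.36 + (-170.51)) = -2009.85

-2009.85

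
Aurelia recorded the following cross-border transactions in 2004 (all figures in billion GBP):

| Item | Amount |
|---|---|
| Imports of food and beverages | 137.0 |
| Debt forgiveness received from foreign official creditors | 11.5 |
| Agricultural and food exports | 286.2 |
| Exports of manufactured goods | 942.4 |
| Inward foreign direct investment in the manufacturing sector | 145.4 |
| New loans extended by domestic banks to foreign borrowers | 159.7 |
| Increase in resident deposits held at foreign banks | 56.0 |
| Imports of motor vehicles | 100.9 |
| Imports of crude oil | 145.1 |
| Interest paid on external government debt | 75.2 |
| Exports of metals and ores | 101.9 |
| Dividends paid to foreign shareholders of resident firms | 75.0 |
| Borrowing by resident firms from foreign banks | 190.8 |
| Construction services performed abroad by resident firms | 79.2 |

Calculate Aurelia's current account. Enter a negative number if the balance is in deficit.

876.5

Goods: 286.2 + 942.4 - 137.0 + 101.9 - 145.1 - 100.9 = 947.5
Services: 79.2
Primary income: -75.0 - 75.2 = -150.2
Current account = 947.5 + 79.2 + (-150.2) = 876.5
(Excluded from the current account — capital account: debt forgiveness received from foreign official creditors 11.5; financial account: inward foreign direct investment in the manufacturing sector 145.4, new loans extended by domestic banks to foreign borrowers 159.7, increase in resident deposits held at foreign banks 56.0, borrowing by resident firms from foreign banks 190.8.)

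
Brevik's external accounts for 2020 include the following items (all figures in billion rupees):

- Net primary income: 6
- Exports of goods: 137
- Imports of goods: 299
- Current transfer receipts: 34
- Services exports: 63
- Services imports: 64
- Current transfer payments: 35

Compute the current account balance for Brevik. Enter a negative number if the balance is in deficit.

-158

Goods balance = 137 - 299 = -162
Services balance = 63 - 64 = -1
Trade balance (goods + services) = -162 + (-1) = -163
Net primary income = 6
Net secondary income = 34 - 35 = -1
Current account = -163 + 6 + (-1) = -158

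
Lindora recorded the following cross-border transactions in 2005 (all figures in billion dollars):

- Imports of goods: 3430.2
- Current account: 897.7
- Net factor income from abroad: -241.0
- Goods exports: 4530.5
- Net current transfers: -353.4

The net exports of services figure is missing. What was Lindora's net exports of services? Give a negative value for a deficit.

Current account = goods balance + services balance + net primary income + net secondary income
Sum of the known components = 505.9
Net exports of services = CA - (known components) = 897.7 - 505.9 = 391.8

391.8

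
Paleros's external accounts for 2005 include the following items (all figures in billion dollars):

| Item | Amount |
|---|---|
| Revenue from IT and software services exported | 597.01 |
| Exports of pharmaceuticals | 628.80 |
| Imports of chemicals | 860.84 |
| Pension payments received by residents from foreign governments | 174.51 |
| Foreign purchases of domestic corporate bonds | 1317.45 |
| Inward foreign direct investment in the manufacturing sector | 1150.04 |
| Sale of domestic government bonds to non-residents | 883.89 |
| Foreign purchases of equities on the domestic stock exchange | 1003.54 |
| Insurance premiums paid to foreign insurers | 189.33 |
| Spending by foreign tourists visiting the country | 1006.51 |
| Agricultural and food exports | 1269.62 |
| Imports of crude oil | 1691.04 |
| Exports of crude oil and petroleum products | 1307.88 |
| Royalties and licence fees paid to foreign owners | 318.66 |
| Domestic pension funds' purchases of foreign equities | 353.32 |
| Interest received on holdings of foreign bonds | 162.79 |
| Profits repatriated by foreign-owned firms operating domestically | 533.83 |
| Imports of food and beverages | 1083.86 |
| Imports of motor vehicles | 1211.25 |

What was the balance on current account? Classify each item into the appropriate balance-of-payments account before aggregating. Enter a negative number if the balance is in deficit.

-741.69

Goods: 628.80 + 1307.88 - 1691.04 - 1083.86 + 1269.62 - 860.84 - 1211.25 = -1640.69
Services: 1006.51 - 318.66 + 597.01 - 189.33 = 1095.53
Primary income: 162.79 - 533.83 = -371.04
Secondary income: 174.51
Current account = (-1640.69) + 1095.53 + (-371.04) + 174.51 = -741.69
(Excluded from the current account — financial account: foreign purchases of domestic corporate bonds 1317.45, inward foreign direct investment in the manufacturing sector 1150.04, sale of domestic government bonds to non-residents 883.89, foreign purchases of equities on the domestic stock exchange 1003.54, domestic pension funds' purchases of foreign equities 353.32.)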